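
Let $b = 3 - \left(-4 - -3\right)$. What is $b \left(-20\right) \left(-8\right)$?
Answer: $640$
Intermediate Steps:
$b = 4$ ($b = 3 - \left(-4 + 3\right) = 3 - -1 = 3 + 1 = 4$)
$b \left(-20\right) \left(-8\right) = 4 \left(-20\right) \left(-8\right) = \left(-80\right) \left(-8\right) = 640$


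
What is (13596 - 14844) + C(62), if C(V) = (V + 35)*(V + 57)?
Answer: 10295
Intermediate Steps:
C(V) = (35 + V)*(57 + V)
(13596 - 14844) + C(62) = (13596 - 14844) + (1995 + 62² + 92*62) = -1248 + (1995 + 3844 + 5704) = -1248 + 11543 = 10295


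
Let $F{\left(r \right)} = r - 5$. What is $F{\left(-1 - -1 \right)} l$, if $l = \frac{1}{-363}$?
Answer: $\frac{5}{363} \approx 0.013774$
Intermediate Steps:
$F{\left(r \right)} = -5 + r$ ($F{\left(r \right)} = r - 5 = -5 + r$)
$l = - \frac{1}{363} \approx -0.0027548$
$F{\left(-1 - -1 \right)} l = \left(-5 - 0\right) \left(- \frac{1}{363}\right) = \left(-5 + \left(-1 + \left(-2 + 3\right)\right)\right) \left(- \frac{1}{363}\right) = \left(-5 + \left(-1 + 1\right)\right) \left(- \frac{1}{363}\right) = \left(-5 + 0\right) \left(- \frac{1}{363}\right) = \left(-5\right) \left(- \frac{1}{363}\right) = \frac{5}{363}$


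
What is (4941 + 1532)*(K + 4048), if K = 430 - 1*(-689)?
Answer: 33445991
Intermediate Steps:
K = 1119 (K = 430 + 689 = 1119)
(4941 + 1532)*(K + 4048) = (4941 + 1532)*(1119 + 4048) = 6473*5167 = 33445991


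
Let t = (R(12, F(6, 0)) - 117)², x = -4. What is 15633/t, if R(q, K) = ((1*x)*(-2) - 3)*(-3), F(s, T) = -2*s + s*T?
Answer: 1737/1936 ≈ 0.89721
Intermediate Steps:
F(s, T) = -2*s + T*s
R(q, K) = -15 (R(q, K) = ((1*(-4))*(-2) - 3)*(-3) = (-4*(-2) - 3)*(-3) = (8 - 3)*(-3) = 5*(-3) = -15)
t = 17424 (t = (-15 - 117)² = (-132)² = 17424)
15633/t = 15633/17424 = 15633*(1/17424) = 1737/1936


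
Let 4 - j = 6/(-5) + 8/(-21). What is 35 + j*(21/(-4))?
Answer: 57/10 ≈ 5.7000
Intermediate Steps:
j = 586/105 (j = 4 - (6/(-5) + 8/(-21)) = 4 - (6*(-1/5) + 8*(-1/21)) = 4 - (-6/5 - 8/21) = 4 - 1*(-166/105) = 4 + 166/105 = 586/105 ≈ 5.5810)
35 + j*(21/(-4)) = 35 + 586*(21/(-4))/105 = 35 + 586*(21*(-1/4))/105 = 35 + (586/105)*(-21/4) = 35 - 293/10 = 57/10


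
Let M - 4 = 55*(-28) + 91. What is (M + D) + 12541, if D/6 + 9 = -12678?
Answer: -65026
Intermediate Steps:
D = -76122 (D = -54 + 6*(-12678) = -54 - 76068 = -76122)
M = -1445 (M = 4 + (55*(-28) + 91) = 4 + (-1540 + 91) = 4 - 1449 = -1445)
(M + D) + 12541 = (-1445 - 76122) + 12541 = -77567 + 12541 = -65026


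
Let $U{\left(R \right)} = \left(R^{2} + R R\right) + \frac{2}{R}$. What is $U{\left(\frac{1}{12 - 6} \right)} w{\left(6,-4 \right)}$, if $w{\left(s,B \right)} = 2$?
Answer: $\frac{217}{9} \approx 24.111$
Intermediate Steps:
$U{\left(R \right)} = \frac{2}{R} + 2 R^{2}$ ($U{\left(R \right)} = \left(R^{2} + R^{2}\right) + \frac{2}{R} = 2 R^{2} + \frac{2}{R} = \frac{2}{R} + 2 R^{2}$)
$U{\left(\frac{1}{12 - 6} \right)} w{\left(6,-4 \right)} = \frac{2 \left(1 + \left(\frac{1}{12 - 6}\right)^{3}\right)}{\frac{1}{12 - 6}} \cdot 2 = \frac{2 \left(1 + \left(\frac{1}{6}\right)^{3}\right)}{\frac{1}{6}} \cdot 2 = 2 \frac{1}{\frac{1}{6}} \left(1 + \left(\frac{1}{6}\right)^{3}\right) 2 = 2 \cdot 6 \left(1 + \frac{1}{216}\right) 2 = 2 \cdot 6 \cdot \frac{217}{216} \cdot 2 = \frac{217}{18} \cdot 2 = \frac{217}{9}$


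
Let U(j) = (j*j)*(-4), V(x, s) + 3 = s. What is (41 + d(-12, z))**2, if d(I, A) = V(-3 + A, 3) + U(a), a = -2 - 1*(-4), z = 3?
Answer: 625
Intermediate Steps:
V(x, s) = -3 + s
a = 2 (a = -2 + 4 = 2)
U(j) = -4*j**2 (U(j) = j**2*(-4) = -4*j**2)
d(I, A) = -16 (d(I, A) = (-3 + 3) - 4*2**2 = 0 - 4*4 = 0 - 16 = -16)
(41 + d(-12, z))**2 = (41 - 16)**2 = 25**2 = 625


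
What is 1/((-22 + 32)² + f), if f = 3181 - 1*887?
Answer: 1/2394 ≈ 0.00041771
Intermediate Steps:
f = 2294 (f = 3181 - 887 = 2294)
1/((-22 + 32)² + f) = 1/((-22 + 32)² + 2294) = 1/(10² + 2294) = 1/(100 + 2294) = 1/2394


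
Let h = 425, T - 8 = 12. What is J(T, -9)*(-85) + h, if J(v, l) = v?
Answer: -1275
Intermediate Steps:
T = 20 (T = 8 + 12 = 20)
J(T, -9)*(-85) + h = 20*(-85) + 425 = -1700 + 425 = -1275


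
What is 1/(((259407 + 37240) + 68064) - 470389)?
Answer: -1/105678 ≈ -9.4627e-6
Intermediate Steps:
1/(((259407 + 37240) + 68064) - 470389) = 1/((296647 + 68064) - 470389) = 1/(364711 - 470389) = 1/(-105678) = -1/105678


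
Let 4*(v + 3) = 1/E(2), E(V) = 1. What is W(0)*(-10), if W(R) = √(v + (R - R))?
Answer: -5*I*√11 ≈ -16.583*I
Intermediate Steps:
v = -11/4 (v = -3 + (¼)/1 = -3 + (¼)*1 = -3 + ¼ = -11/4 ≈ -2.7500)
W(R) = I*√11/2 (W(R) = √(-11/4 + (R - R)) = √(-11/4 + 0) = √(-11/4) = I*√11/2)
W(0)*(-10) = (I*√11/2)*(-10) = -5*I*√11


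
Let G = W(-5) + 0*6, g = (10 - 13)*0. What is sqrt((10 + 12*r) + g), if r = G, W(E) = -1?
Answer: I*sqrt(2) ≈ 1.4142*I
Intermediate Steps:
g = 0 (g = -3*0 = 0)
G = -1 (G = -1 + 0*6 = -1 + 0 = -1)
r = -1
sqrt((10 + 12*r) + g) = sqrt((10 + 12*(-1)) + 0) = sqrt((10 - 12) + 0) = sqrt(-2 + 0) = sqrt(-2) = I*sqrt(2)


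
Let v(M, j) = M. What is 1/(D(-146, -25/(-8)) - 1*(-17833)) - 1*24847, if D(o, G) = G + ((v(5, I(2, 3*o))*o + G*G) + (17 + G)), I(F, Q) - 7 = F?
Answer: -27249829071/1096705 ≈ -24847.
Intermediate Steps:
I(F, Q) = 7 + F
D(o, G) = 17 + G**2 + 2*G + 5*o (D(o, G) = G + ((5*o + G*G) + (17 + G)) = G + ((5*o + G**2) + (17 + G)) = G + ((G**2 + 5*o) + (17 + G)) = G + (17 + G + G**2 + 5*o) = 17 + G**2 + 2*G + 5*o)
1/(D(-146, -25/(-8)) - 1*(-17833)) - 1*24847 = 1/((17 + (-25/(-8))**2 + 2*(-25/(-8)) + 5*(-146)) - 1*(-17833)) - 1*24847 = 1/((17 + (-25*(-1/8))**2 + 2*(-25*(-1/8)) - 730) + 17833) - 24847 = 1/((17 + (25/8)**2 + 2*(25/8) - 730) + 17833) - 24847 = 1/((17 + 625/64 + 25/4 - 730) + 17833) - 24847 = 1/(-44607/64 + 17833) - 24847 = 1/(1096705/64) - 24847 = 64/1096705 - 24847 = -27249829071/1096705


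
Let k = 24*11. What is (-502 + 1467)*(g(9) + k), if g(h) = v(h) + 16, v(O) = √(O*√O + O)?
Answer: 275990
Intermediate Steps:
v(O) = √(O + O^(3/2)) (v(O) = √(O^(3/2) + O) = √(O + O^(3/2)))
k = 264
g(h) = 16 + √(h + h^(3/2)) (g(h) = √(h + h^(3/2)) + 16 = 16 + √(h + h^(3/2)))
(-502 + 1467)*(g(9) + k) = (-502 + 1467)*((16 + √(9 + 9^(3/2))) + 264) = 965*((16 + √(9 + 27)) + 264) = 965*((16 + √36) + 264) = 965*((16 + 6) + 264) = 965*(22 + 264) = 965*286 = 275990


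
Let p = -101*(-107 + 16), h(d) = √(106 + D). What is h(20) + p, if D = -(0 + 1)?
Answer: 9191 + √105 ≈ 9201.3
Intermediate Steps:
D = -1 (D = -1*1 = -1)
h(d) = √105 (h(d) = √(106 - 1) = √105)
p = 9191 (p = -101*(-91) = 9191)
h(20) + p = √105 + 9191 = 9191 + √105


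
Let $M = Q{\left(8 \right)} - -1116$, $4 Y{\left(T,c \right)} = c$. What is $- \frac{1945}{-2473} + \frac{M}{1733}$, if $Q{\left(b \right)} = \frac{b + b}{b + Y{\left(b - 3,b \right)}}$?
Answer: $\frac{30672549}{21428545} \approx 1.4314$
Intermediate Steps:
$Y{\left(T,c \right)} = \frac{c}{4}$
$Q{\left(b \right)} = \frac{8}{5}$ ($Q{\left(b \right)} = \frac{b + b}{b + \frac{b}{4}} = \frac{2 b}{\frac{5}{4} b} = 2 b \frac{4}{5 b} = \frac{8}{5}$)
$M = \frac{5588}{5}$ ($M = \frac{8}{5} - -1116 = \frac{8}{5} + 1116 = \frac{5588}{5} \approx 1117.6$)
$- \frac{1945}{-2473} + \frac{M}{1733} = - \frac{1945}{-2473} + \frac{5588}{5 \cdot 1733} = \left(-1945\right) \left(- \frac{1}{2473}\right) + \frac{5588}{5} \cdot \frac{1}{1733} = \frac{1945}{2473} + \frac{5588}{8665} = \frac{30672549}{21428545}$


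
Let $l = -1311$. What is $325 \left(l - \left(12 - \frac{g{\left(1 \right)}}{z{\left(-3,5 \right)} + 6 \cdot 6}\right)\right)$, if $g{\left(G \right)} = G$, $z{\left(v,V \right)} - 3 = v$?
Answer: $- \frac{15478775}{36} \approx -4.2997 \cdot 10^{5}$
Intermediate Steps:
$z{\left(v,V \right)} = 3 + v$
$325 \left(l - \left(12 - \frac{g{\left(1 \right)}}{z{\left(-3,5 \right)} + 6 \cdot 6}\right)\right) = 325 \left(-1311 - \left(12 - \frac{1}{\left(3 - 3\right) + 6 \cdot 6} \cdot 1\right)\right) = 325 \left(-1311 - \left(12 - \frac{1}{0 + 36} \cdot 1\right)\right) = 325 \left(-1311 - \left(12 - \frac{1}{36} \cdot 1\right)\right) = 325 \left(-1311 + \left(\frac{1}{36} \cdot 1 - 12\right)\right) = 325 \left(-1311 + \left(\frac{1}{36} - 12\right)\right) = 325 \left(-1311 - \frac{431}{36}\right) = 325 \left(- \frac{47627}{36}\right) = - \frac{15478775}{36}$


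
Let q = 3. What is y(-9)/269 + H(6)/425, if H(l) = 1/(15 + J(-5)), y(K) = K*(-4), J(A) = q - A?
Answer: 352169/2629475 ≈ 0.13393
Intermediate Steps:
J(A) = 3 - A
y(K) = -4*K
H(l) = 1/23 (H(l) = 1/(15 + (3 - 1*(-5))) = 1/(15 + (3 + 5)) = 1/(15 + 8) = 1/23)
y(-9)/269 + H(6)/425 = -4*(-9)/269 + (1/23)/425 = 36*(1/269) + (1/23)*(1/425) = 36/269 + 1/9775 = 352169/2629475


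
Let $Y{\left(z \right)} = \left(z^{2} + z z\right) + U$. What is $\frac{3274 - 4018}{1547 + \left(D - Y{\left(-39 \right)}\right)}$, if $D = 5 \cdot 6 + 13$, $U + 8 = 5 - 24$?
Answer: $\frac{248}{475} \approx 0.52211$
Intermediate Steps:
$U = -27$ ($U = -8 + \left(5 - 24\right) = -8 - 19 = -27$)
$D = 43$ ($D = 30 + 13 = 43$)
$Y{\left(z \right)} = -27 + 2 z^{2}$ ($Y{\left(z \right)} = \left(z^{2} + z z\right) - 27 = \left(z^{2} + z^{2}\right) - 27 = 2 z^{2} - 27 = -27 + 2 z^{2}$)
$\frac{3274 - 4018}{1547 + \left(D - Y{\left(-39 \right)}\right)} = \frac{3274 - 4018}{1547 + \left(43 - \left(-27 + 2 \left(-39\right)^{2}\right)\right)} = - \frac{744}{1547 + \left(43 - \left(-27 + 2 \cdot 1521\right)\right)} = - \frac{744}{1547 + \left(43 - \left(-27 + 3042\right)\right)} = - \frac{744}{1547 + \left(43 - 3015\right)} = - \frac{744}{1547 - 2972} = - \frac{744}{-1425} = \left(-744\right) \left(- \frac{1}{1425}\right) = \frac{248}{475}$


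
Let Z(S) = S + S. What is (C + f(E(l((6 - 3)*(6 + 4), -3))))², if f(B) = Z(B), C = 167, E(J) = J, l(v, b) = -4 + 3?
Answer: 27225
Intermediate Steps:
l(v, b) = -1
Z(S) = 2*S
f(B) = 2*B
(C + f(E(l((6 - 3)*(6 + 4), -3))))² = (167 + 2*(-1))² = (167 - 2)² = 165² = 27225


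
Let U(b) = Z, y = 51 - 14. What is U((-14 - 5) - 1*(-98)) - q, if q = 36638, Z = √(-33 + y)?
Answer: -36636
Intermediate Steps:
y = 37
Z = 2 (Z = √(-33 + 37) = √4 = 2)
U(b) = 2
U((-14 - 5) - 1*(-98)) - q = 2 - 1*36638 = 2 - 36638 = -36636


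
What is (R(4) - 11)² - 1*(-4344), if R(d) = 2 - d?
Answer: 4513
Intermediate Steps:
(R(4) - 11)² - 1*(-4344) = ((2 - 1*4) - 11)² - 1*(-4344) = ((2 - 4) - 11)² + 4344 = (-2 - 11)² + 4344 = (-13)² + 4344 = 169 + 4344 = 4513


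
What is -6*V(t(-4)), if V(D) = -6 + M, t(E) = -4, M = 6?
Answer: 0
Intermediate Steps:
V(D) = 0 (V(D) = -6 + 6 = 0)
-6*V(t(-4)) = -6*0 = 0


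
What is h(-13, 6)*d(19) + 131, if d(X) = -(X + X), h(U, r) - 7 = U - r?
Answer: 587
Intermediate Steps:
h(U, r) = 7 + U - r (h(U, r) = 7 + (U - r) = 7 + U - r)
d(X) = -2*X
h(-13, 6)*d(19) + 131 = (7 - 13 - 1*6)*(-2*19) + 131 = (7 - 13 - 6)*(-38) + 131 = -12*(-38) + 131 = 456 + 131 = 587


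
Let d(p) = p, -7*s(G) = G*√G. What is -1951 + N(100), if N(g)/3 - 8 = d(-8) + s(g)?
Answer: -16657/7 ≈ -2379.6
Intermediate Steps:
s(G) = -G^(3/2)/7 (s(G) = -G*√G/7 = -G^(3/2)/7)
N(g) = -3*g^(3/2)/7 (N(g) = 24 + 3*(-8 - g^(3/2)/7) = 24 + (-24 - 3*g^(3/2)/7) = -3*g^(3/2)/7)
-1951 + N(100) = -1951 - 3*100^(3/2)/7 = -1951 - 3/7*1000 = -1951 - 3000/7 = -16657/7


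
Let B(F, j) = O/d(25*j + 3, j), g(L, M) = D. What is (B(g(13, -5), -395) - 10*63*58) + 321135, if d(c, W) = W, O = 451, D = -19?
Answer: 112414574/395 ≈ 2.8459e+5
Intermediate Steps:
g(L, M) = -19
B(F, j) = 451/j
(B(g(13, -5), -395) - 10*63*58) + 321135 = (451/(-395) - 10*63*58) + 321135 = (451*(-1/395) - 630*58) + 321135 = (-451/395 - 36540) + 321135 = -14433751/395 + 321135 = 112414574/395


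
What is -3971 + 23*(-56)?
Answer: -5259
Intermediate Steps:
-3971 + 23*(-56) = -3971 - 1288 = -5259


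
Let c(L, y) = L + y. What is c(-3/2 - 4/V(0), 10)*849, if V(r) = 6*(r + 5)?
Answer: 71033/10 ≈ 7103.3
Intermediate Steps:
V(r) = 30 + 6*r (V(r) = 6*(5 + r) = 30 + 6*r)
c(-3/2 - 4/V(0), 10)*849 = ((-3/2 - 4/(30 + 6*0)) + 10)*849 = ((-3*1/2 - 4/(30 + 0)) + 10)*849 = ((-3/2 - 4/30) + 10)*849 = ((-3/2 - 4*1/30) + 10)*849 = ((-3/2 - 2/15) + 10)*849 = (-49/30 + 10)*849 = (251/30)*849 = 71033/10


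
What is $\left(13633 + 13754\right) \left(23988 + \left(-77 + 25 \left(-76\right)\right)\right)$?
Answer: $602815257$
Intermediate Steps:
$\left(13633 + 13754\right) \left(23988 + \left(-77 + 25 \left(-76\right)\right)\right) = 27387 \left(23988 - 1977\right) = 27387 \cdot 22011 = 602815257$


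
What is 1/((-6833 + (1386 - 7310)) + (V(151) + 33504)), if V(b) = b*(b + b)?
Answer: 1/66349 ≈ 1.5072e-5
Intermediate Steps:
V(b) = 2*b² (V(b) = b*(2*b) = 2*b²)
1/((-6833 + (1386 - 7310)) + (V(151) + 33504)) = 1/((-6833 + (1386 - 7310)) + (2*151² + 33504)) = 1/((-6833 - 5924) + (2*22801 + 33504)) = 1/(-12757 + (45602 + 33504)) = 1/(-12757 + 79106) = 1/66349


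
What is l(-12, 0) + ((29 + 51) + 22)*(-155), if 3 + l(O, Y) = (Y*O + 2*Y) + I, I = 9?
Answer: -15804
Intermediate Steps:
l(O, Y) = 6 + 2*Y + O*Y (l(O, Y) = -3 + ((Y*O + 2*Y) + 9) = -3 + ((O*Y + 2*Y) + 9) = -3 + ((2*Y + O*Y) + 9) = -3 + (9 + 2*Y + O*Y) = 6 + 2*Y + O*Y)
l(-12, 0) + ((29 + 51) + 22)*(-155) = (6 + 2*0 - 12*0) + ((29 + 51) + 22)*(-155) = (6 + 0 + 0) + (80 + 22)*(-155) = 6 + 102*(-155) = 6 - 15810 = -15804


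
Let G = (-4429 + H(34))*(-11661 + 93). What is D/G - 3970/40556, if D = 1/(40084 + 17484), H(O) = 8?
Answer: -2922068899508581/29850737100473856 ≈ -0.097889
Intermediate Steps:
D = 1/57568 ≈ 1.7371e-5
G = 51142128 (G = (-4429 + 8)*(-11661 + 93) = -4421*(-11568) = 51142128)
D/G - 3970/40556 = (1/57568)/51142128 - 3970/40556 = (1/57568)*(1/51142128) - 3970*1/40556 = 1/2944150024704 - 1985/20278 = -2922068899508581/29850737100473856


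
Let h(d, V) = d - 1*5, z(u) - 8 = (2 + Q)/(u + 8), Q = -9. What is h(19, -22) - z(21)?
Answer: 181/29 ≈ 6.2414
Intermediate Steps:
z(u) = 8 - 7/(8 + u) (z(u) = 8 + (2 - 9)/(u + 8) = 8 - 7/(8 + u))
h(d, V) = -5 + d (h(d, V) = d - 5 = -5 + d)
h(19, -22) - z(21) = (-5 + 19) - (57 + 8*21)/(8 + 21) = 14 - (57 + 168)/29 = 14 - 225/29 = 181/29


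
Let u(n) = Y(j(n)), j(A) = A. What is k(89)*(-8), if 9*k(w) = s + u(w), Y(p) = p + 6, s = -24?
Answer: -568/9 ≈ -63.111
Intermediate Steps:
Y(p) = 6 + p
u(n) = 6 + n
k(w) = -2 + w/9 (k(w) = (-24 + (6 + w))/9 = (-18 + w)/9 = -2 + w/9)
k(89)*(-8) = (-2 + (⅑)*89)*(-8) = (-2 + 89/9)*(-8) = (71/9)*(-8) = -568/9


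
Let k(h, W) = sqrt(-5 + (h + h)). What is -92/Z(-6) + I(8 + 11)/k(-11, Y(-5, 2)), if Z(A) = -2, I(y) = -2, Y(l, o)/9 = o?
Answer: 46 + 2*I*sqrt(3)/9 ≈ 46.0 + 0.3849*I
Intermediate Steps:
Y(l, o) = 9*o
k(h, W) = sqrt(-5 + 2*h)
-92/Z(-6) + I(8 + 11)/k(-11, Y(-5, 2)) = -92/(-2) - 2/sqrt(-5 + 2*(-11)) = -92*(-1/2) - 2/sqrt(-5 - 22) = 46 - 2*(-I*sqrt(3)/9) = 46 - (-2)*I*sqrt(3)/9 = 46 + 2*I*sqrt(3)/9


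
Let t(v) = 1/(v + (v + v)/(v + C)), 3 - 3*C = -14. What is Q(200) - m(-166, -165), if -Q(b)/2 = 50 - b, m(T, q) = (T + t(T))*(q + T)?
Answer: -4308996311/78850 ≈ -54648.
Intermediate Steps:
C = 17/3 (C = 1 - 1/3*(-14) = 1 + 14/3 = 17/3 ≈ 5.6667)
t(v) = 1/(v + 2*v/(17/3 + v)) (t(v) = 1/(v + (v + v)/(v + 17/3)) = 1/(v + (2*v)/(17/3 + v)) = 1/(v + 2*v/(17/3 + v)))
m(T, q) = (T + q)*(T + (17 + 3*T)/(T*(23 + 3*T))) (m(T, q) = (T + (17 + 3*T)/(T*(23 + 3*T)))*(q + T) = (T + (17 + 3*T)/(T*(23 + 3*T)))*(T + q) = (T + q)*(T + (17 + 3*T)/(T*(23 + 3*T))))
Q(b) = -100 + 2*b (Q(b) = -2*(50 - b) = -100 + 2*b)
Q(200) - m(-166, -165) = (-100 + 2*200) - (-166*(17 + 3*(-166)) - 165*(17 + 3*(-166)) + (-166)**2*(23 + 3*(-166))*(-166 - 165))/((-166)*(23 + 3*(-166))) = (-100 + 400) - (-1)*(-166*(17 - 498) - 165*(17 - 498) + 27556*(23 - 498)*(-331))/(166*(23 - 498)) = 300 - (-1)*(-166*(-481) - 165*(-481) + 27556*(-475)*(-331))/(166*(-475)) = 300 - (-1)*(-1)*(79846 + 79365 + 4332492100)/(166*475) = 300 - (-1)*(-1)*4332651311/(166*475) = 300 - 1*4332651311/78850 = 300 - 4332651311/78850 = -4308996311/78850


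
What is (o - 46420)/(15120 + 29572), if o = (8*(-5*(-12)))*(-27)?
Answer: -14845/11173 ≈ -1.3286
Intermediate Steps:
o = -12960 (o = (8*60)*(-27) = 480*(-27) = -12960)
(o - 46420)/(15120 + 29572) = (-12960 - 46420)/(15120 + 29572) = -59380/44692 = -59380*1/44692 = -14845/11173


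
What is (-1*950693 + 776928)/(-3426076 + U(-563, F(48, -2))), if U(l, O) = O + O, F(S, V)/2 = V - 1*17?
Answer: 173765/3426152 ≈ 0.050717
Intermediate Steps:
F(S, V) = -34 + 2*V (F(S, V) = 2*(V - 1*17) = 2*(V - 17) = 2*(-17 + V) = -34 + 2*V)
U(l, O) = 2*O
(-1*950693 + 776928)/(-3426076 + U(-563, F(48, -2))) = (-1*950693 + 776928)/(-3426076 + 2*(-34 + 2*(-2))) = (-950693 + 776928)/(-3426076 + 2*(-34 - 4)) = -173765/(-3426076 + 2*(-38)) = -173765/(-3426076 - 76) = -173765/(-3426152) = -173765*(-1/3426152) = 173765/3426152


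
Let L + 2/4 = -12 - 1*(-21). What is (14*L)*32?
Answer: 3808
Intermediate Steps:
L = 17/2 (L = -½ + (-12 - 1*(-21)) = -½ + (-12 + 21) = -½ + 9 = 17/2 ≈ 8.5000)
(14*L)*32 = (14*(17/2))*32 = 119*32 = 3808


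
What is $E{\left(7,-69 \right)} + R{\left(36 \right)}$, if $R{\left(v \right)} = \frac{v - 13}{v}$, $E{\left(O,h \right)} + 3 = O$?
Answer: $\frac{167}{36} \approx 4.6389$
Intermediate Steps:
$E{\left(O,h \right)} = -3 + O$
$R{\left(v \right)} = \frac{-13 + v}{v}$
$E{\left(7,-69 \right)} + R{\left(36 \right)} = \left(-3 + 7\right) + \frac{-13 + 36}{36} = 4 + \frac{1}{36} \cdot 23 = 4 + \frac{23}{36} = \frac{167}{36}$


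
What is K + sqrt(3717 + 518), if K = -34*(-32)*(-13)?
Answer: -14144 + 11*sqrt(35) ≈ -14079.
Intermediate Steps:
K = -14144 (K = 1088*(-13) = -14144)
K + sqrt(3717 + 518) = -14144 + sqrt(3717 + 518) = -14144 + sqrt(4235) = -14144 + 11*sqrt(35)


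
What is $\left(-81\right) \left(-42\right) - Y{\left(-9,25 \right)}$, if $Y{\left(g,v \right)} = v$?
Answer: $3377$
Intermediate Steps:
$\left(-81\right) \left(-42\right) - Y{\left(-9,25 \right)} = \left(-81\right) \left(-42\right) - 25 = 3402 - 25 = 3377$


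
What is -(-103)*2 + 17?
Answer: 223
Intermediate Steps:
-(-103)*2 + 17 = -103*(-2) + 17 = 206 + 17 = 223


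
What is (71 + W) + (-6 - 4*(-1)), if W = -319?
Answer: -250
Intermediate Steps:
(71 + W) + (-6 - 4*(-1)) = (71 - 319) + (-6 - 4*(-1)) = -248 + (-6 + 4) = -248 - 2 = -250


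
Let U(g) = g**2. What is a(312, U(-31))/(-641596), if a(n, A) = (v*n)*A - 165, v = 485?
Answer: -145418355/641596 ≈ -226.65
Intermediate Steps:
a(n, A) = -165 + 485*A*n (a(n, A) = (485*n)*A - 165 = 485*A*n - 165 = -165 + 485*A*n)
a(312, U(-31))/(-641596) = (-165 + 485*(-31)**2*312)/(-641596) = (-165 + 485*961*312)*(-1/641596) = (-165 + 145418520)*(-1/641596) = 145418355*(-1/641596) = -145418355/641596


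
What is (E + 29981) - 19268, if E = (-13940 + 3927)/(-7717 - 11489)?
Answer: 205763891/19206 ≈ 10714.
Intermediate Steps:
E = 10013/19206 (E = -10013/(-19206) = -10013*(-1/19206) = 10013/19206 ≈ 0.52135)
(E + 29981) - 19268 = (10013/19206 + 29981) - 19268 = 575825099/19206 - 19268 = 205763891/19206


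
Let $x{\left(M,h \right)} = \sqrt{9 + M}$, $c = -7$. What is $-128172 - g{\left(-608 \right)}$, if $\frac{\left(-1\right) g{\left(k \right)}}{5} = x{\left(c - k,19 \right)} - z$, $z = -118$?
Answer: $-127582 + 5 \sqrt{610} \approx -1.2746 \cdot 10^{5}$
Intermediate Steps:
$g{\left(k \right)} = -590 - 5 \sqrt{2 - k}$ ($g{\left(k \right)} = - 5 \left(\sqrt{9 - \left(7 + k\right)} - -118\right) = - 5 \left(\sqrt{2 - k} + 118\right) = - 5 \left(118 + \sqrt{2 - k}\right) = -590 - 5 \sqrt{2 - k}$)
$-128172 - g{\left(-608 \right)} = -128172 - \left(-590 - 5 \sqrt{2 - -608}\right) = -128172 - \left(-590 - 5 \sqrt{2 + 608}\right) = -128172 - \left(-590 - 5 \sqrt{610}\right) = -128172 + \left(590 + 5 \sqrt{610}\right) = -127582 + 5 \sqrt{610}$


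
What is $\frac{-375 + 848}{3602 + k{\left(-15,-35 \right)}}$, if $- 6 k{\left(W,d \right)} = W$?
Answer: $\frac{946}{7209} \approx 0.13122$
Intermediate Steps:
$k{\left(W,d \right)} = - \frac{W}{6}$
$\frac{-375 + 848}{3602 + k{\left(-15,-35 \right)}} = \frac{-375 + 848}{3602 - - \frac{5}{2}} = \frac{473}{3602 + \frac{5}{2}} = \frac{473}{\frac{7209}{2}} = 473 \cdot \frac{2}{7209} = \frac{946}{7209}$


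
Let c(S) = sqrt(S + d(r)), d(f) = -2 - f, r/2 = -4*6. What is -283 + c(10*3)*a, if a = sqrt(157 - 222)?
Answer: -283 + 2*I*sqrt(1235) ≈ -283.0 + 70.285*I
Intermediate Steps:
r = -48 (r = 2*(-4*6) = 2*(-24) = -48)
a = I*sqrt(65) (a = sqrt(-65) = I*sqrt(65) ≈ 8.0623*I)
c(S) = sqrt(46 + S) (c(S) = sqrt(S + (-2 - 1*(-48))) = sqrt(S + (-2 + 48)) = sqrt(S + 46) = sqrt(46 + S))
-283 + c(10*3)*a = -283 + sqrt(46 + 10*3)*(I*sqrt(65)) = -283 + sqrt(46 + 30)*(I*sqrt(65)) = -283 + sqrt(76)*(I*sqrt(65)) = -283 + (2*sqrt(19))*(I*sqrt(65)) = -283 + 2*I*sqrt(1235)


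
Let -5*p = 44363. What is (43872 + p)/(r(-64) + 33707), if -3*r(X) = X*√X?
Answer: 53087614911/51128593925 - 268795392*I/51128593925 ≈ 1.0383 - 0.0052572*I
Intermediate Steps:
p = -44363/5 (p = -⅕*44363 = -44363/5 ≈ -8872.6)
r(X) = -X^(3/2)/3 (r(X) = -X*√X/3 = -X^(3/2)/3)
(43872 + p)/(r(-64) + 33707) = (43872 - 44363/5)/(-(-512)*I/3 + 33707) = 174997/(5*(-(-512)*I/3 + 33707)) = 174997/(5*(512*I/3 + 33707)) = 174997/(5*(33707 + 512*I/3)) = 174997*(9*(33707 - 512*I/3)/10225718785)/5 = 1574973*(33707 - 512*I/3)/51128593925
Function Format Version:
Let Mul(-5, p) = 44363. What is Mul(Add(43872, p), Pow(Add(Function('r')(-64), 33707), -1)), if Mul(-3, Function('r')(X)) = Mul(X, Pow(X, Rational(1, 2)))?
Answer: Add(Rational(53087614911, 51128593925), Mul(Rational(-268795392, 51128593925), I)) ≈ Add(1.0383, Mul(-0.0052572, I))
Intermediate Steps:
p = Rational(-44363, 5) (p = Mul(Rational(-1, 5), 44363) = Rational(-44363, 5) ≈ -8872.6)
Function('r')(X) = Mul(Rational(-1, 3), Pow(X, Rational(3, 2))) (Function('r')(X) = Mul(Rational(-1, 3), Mul(X, Pow(X, Rational(1, 2)))) = Mul(Rational(-1, 3), Pow(X, Rational(3, 2))))
Mul(Add(43872, p), Pow(Add(Function('r')(-64), 33707), -1)) = Mul(Add(43872, Rational(-44363, 5)), Pow(Add(Mul(Rational(-1, 3), Pow(-64, Rational(3, 2))), 33707), -1)) = Mul(Rational(174997, 5), Pow(Add(Mul(Rational(-1, 3), Mul(-512, I)), 33707), -1)) = Mul(Rational(174997, 5), Pow(Add(Mul(Rational(512, 3), I), 33707), -1)) = Mul(Rational(174997, 5), Pow(Add(33707, Mul(Rational(512, 3), I)), -1)) = Mul(Rational(174997, 5), Mul(Rational(9, 10225718785), Add(33707, Mul(Rational(-512, 3), I)))) = Mul(Rational(1574973, 51128593925), Add(33707, Mul(Rational(-512, 3), I)))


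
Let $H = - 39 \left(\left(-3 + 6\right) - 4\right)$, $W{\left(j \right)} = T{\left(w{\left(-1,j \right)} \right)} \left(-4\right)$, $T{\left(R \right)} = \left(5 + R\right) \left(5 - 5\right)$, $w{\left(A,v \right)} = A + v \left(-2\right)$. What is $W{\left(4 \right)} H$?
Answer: $0$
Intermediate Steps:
$w{\left(A,v \right)} = A - 2 v$
$T{\left(R \right)} = 0$ ($T{\left(R \right)} = \left(5 + R\right) 0 = 0$)
$W{\left(j \right)} = 0$ ($W{\left(j \right)} = 0 \left(-4\right) = 0$)
$H = 39$ ($H = - 39 \left(3 - 4\right) = \left(-39\right) \left(-1\right) = 39$)
$W{\left(4 \right)} H = 0 \cdot 39 = 0$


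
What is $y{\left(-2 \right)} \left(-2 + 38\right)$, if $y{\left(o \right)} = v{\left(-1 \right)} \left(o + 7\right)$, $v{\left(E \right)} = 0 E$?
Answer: $0$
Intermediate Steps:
$v{\left(E \right)} = 0$
$y{\left(o \right)} = 0$ ($y{\left(o \right)} = 0 \left(o + 7\right) = 0 \left(7 + o\right) = 0$)
$y{\left(-2 \right)} \left(-2 + 38\right) = 0 \left(-2 + 38\right) = 0 \cdot 36 = 0$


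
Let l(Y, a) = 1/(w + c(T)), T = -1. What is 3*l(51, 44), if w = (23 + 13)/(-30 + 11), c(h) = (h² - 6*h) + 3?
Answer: 57/154 ≈ 0.37013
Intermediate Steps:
c(h) = 3 + h² - 6*h
w = -36/19 (w = 36/(-19) = 36*(-1/19) = -36/19 ≈ -1.8947)
l(Y, a) = 19/154 (l(Y, a) = 1/(-36/19 + (3 + (-1)² - 6*(-1))) = 1/(-36/19 + (3 + 1 + 6)) = 1/(-36/19 + 10) = 1/(154/19) = 19/154)
3*l(51, 44) = 3*(19/154) = 57/154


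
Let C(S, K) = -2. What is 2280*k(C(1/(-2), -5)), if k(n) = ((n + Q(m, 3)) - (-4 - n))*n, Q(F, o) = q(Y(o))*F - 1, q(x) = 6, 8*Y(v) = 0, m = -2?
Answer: 59280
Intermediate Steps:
Y(v) = 0 (Y(v) = (⅛)*0 = 0)
Q(F, o) = -1 + 6*F (Q(F, o) = 6*F - 1 = -1 + 6*F)
k(n) = n*(-9 + 2*n) (k(n) = ((n + (-1 + 6*(-2))) - (-4 - n))*n = ((n + (-1 - 12)) + (4 + n))*n = ((n - 13) + (4 + n))*n = ((-13 + n) + (4 + n))*n = (-9 + 2*n)*n = n*(-9 + 2*n))
2280*k(C(1/(-2), -5)) = 2280*(-2*(-9 + 2*(-2))) = 2280*(-2*(-9 - 4)) = 2280*(-2*(-13)) = 2280*26 = 59280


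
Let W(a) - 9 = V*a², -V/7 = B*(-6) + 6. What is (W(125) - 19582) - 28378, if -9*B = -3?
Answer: -485451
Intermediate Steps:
B = ⅓ (B = -⅑*(-3) = ⅓ ≈ 0.33333)
V = -28 (V = -7*((⅓)*(-6) + 6) = -7*(-2 + 6) = -7*4 = -28)
W(a) = 9 - 28*a²
(W(125) - 19582) - 28378 = ((9 - 28*125²) - 19582) - 28378 = ((9 - 28*15625) - 19582) - 28378 = ((9 - 437500) - 19582) - 28378 = (-437491 - 19582) - 28378 = -457073 - 28378 = -485451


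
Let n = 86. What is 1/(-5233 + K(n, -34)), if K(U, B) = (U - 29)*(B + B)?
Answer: -1/9109 ≈ -0.00010978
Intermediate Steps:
K(U, B) = 2*B*(-29 + U) (K(U, B) = (-29 + U)*(2*B) = 2*B*(-29 + U))
1/(-5233 + K(n, -34)) = 1/(-5233 + 2*(-34)*(-29 + 86)) = 1/(-5233 + 2*(-34)*57) = 1/(-5233 - 3876) = 1/(-9109) = -1/9109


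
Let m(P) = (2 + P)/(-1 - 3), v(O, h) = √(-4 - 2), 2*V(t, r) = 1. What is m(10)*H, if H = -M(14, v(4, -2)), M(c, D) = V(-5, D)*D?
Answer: 3*I*√6/2 ≈ 3.6742*I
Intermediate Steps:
V(t, r) = ½ (V(t, r) = (½)*1 = ½)
v(O, h) = I*√6 (v(O, h) = √(-6) = I*√6)
m(P) = -½ - P/4 (m(P) = (2 + P)/(-4) = (2 + P)*(-¼) = -½ - P/4)
M(c, D) = D/2
H = -I*√6/2 ≈ -1.2247*I
m(10)*H = (-½ - ¼*10)*(-I*√6/2) = (-½ - 5/2)*(-I*√6/2) = -(-3)*I*√6/2 = 3*I*√6/2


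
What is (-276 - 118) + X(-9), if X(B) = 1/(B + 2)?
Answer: -2759/7 ≈ -394.14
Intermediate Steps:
X(B) = 1/(2 + B)
(-276 - 118) + X(-9) = (-276 - 118) + 1/(2 - 9) = -394 + 1/(-7) = -394 - 1/7 = -2759/7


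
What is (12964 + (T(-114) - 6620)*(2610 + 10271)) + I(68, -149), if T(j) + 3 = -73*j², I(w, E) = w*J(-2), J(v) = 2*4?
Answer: -12305605103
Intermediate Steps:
J(v) = 8
I(w, E) = 8*w (I(w, E) = w*8 = 8*w)
T(j) = -3 - 73*j²
(12964 + (T(-114) - 6620)*(2610 + 10271)) + I(68, -149) = (12964 + ((-3 - 73*(-114)²) - 6620)*(2610 + 10271)) + 8*68 = (12964 + ((-3 - 73*12996) - 6620)*12881) + 544 = (12964 + ((-3 - 948708) - 6620)*12881) + 544 = (12964 + (-948711 - 6620)*12881) + 544 = (12964 - 955331*12881) + 544 = (12964 - 12305618611) + 544 = -12305605647 + 544 = -12305605103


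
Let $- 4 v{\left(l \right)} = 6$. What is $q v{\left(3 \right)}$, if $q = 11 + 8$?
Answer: $- \frac{57}{2} \approx -28.5$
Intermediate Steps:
$v{\left(l \right)} = - \frac{3}{2}$ ($v{\left(l \right)} = \left(- \frac{1}{4}\right) 6 = - \frac{3}{2}$)
$q = 19$
$q v{\left(3 \right)} = 19 \left(- \frac{3}{2}\right) = - \frac{57}{2}$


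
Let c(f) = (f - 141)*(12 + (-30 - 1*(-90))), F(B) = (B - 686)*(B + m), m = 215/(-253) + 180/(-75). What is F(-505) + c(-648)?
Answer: 693874656/1265 ≈ 5.4852e+5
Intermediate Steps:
m = -4111/1265 (m = 215*(-1/253) + 180*(-1/75) = -215/253 - 12/5 = -4111/1265 ≈ -3.2498)
F(B) = (-686 + B)*(-4111/1265 + B) (F(B) = (B - 686)*(B - 4111/1265) = (-686 + B)*(-4111/1265 + B))
c(f) = -10152 + 72*f (c(f) = (-141 + f)*(12 + (-30 + 90)) = (-141 + f)*(12 + 60) = (-141 + f)*72 = -10152 + 72*f)
F(-505) + c(-648) = (2820146/1265 + (-505)**2 - 871901/1265*(-505)) + (-10152 + 72*(-648)) = (2820146/1265 + 255025 + 88062001/253) + (-10152 - 46656) = 765736776/1265 - 56808 = 693874656/1265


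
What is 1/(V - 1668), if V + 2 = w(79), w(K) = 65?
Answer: -1/1605 ≈ -0.00062305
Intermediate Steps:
V = 63 (V = -2 + 65 = 63)
1/(V - 1668) = 1/(63 - 1668) = 1/(-1605) = -1/1605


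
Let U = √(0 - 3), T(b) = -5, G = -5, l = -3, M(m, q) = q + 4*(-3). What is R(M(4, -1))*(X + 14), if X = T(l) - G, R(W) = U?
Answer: 14*I*√3 ≈ 24.249*I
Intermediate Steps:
M(m, q) = -12 + q (M(m, q) = q - 12 = -12 + q)
U = I*√3 (U = √(-3) = I*√3 ≈ 1.732*I)
R(W) = I*√3
X = 0 (X = -5 - 1*(-5) = -5 + 5 = 0)
R(M(4, -1))*(X + 14) = (I*√3)*(0 + 14) = (I*√3)*14 = 14*I*√3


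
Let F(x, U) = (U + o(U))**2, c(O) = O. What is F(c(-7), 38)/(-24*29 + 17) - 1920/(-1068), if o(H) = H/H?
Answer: -26729/60431 ≈ -0.44231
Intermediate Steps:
o(H) = 1
F(x, U) = (1 + U)**2 (F(x, U) = (U + 1)**2 = (1 + U)**2)
F(c(-7), 38)/(-24*29 + 17) - 1920/(-1068) = (1 + 38)**2/(-24*29 + 17) - 1920/(-1068) = 39**2/(-696 + 17) - 1920*(-1/1068) = 1521/(-679) + 160/89 = 1521*(-1/679) + 160/89 = -1521/679 + 160/89 = -26729/60431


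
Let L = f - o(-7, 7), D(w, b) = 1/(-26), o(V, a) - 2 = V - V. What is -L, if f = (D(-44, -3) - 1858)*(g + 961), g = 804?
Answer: 85265437/26 ≈ 3.2794e+6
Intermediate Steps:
o(V, a) = 2 (o(V, a) = 2 + (V - V) = 2 + 0 = 2)
D(w, b) = -1/26
f = -85265385/26 (f = (-1/26 - 1858)*(804 + 961) = -48309/26*1765 = -85265385/26 ≈ -3.2794e+6)
L = -85265437/26 (L = -85265385/26 - 1*2 = -85265385/26 - 2 = -85265437/26 ≈ -3.2794e+6)
-L = -1*(-85265437/26) = 85265437/26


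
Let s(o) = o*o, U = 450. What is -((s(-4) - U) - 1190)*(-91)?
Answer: -147784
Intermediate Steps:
s(o) = o**2
-((s(-4) - U) - 1190)*(-91) = -(((-4)**2 - 1*450) - 1190)*(-91) = -((16 - 450) - 1190)*(-91) = -(-434 - 1190)*(-91) = -(-1624)*(-91) = -1*147784 = -147784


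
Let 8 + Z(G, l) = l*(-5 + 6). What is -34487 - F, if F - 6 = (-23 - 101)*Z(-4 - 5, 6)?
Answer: -34741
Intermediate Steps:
Z(G, l) = -8 + l (Z(G, l) = -8 + l*(-5 + 6) = -8 + l*1 = -8 + l)
F = 254 (F = 6 + (-23 - 101)*(-8 + 6) = 6 - 124*(-2) = 6 + 248 = 254)
-34487 - F = -34487 - 1*254 = -34487 - 254 = -34741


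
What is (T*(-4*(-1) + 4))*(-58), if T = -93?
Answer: 43152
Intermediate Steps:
(T*(-4*(-1) + 4))*(-58) = -93*(-4*(-1) + 4)*(-58) = -93*(4 + 4)*(-58) = -93*8*(-58) = -744*(-58) = 43152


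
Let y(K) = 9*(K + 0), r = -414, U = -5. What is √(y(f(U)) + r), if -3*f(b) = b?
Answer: I*√399 ≈ 19.975*I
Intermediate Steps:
f(b) = -b/3
y(K) = 9*K
√(y(f(U)) + r) = √(9*(-⅓*(-5)) - 414) = √(9*(5/3) - 414) = √(15 - 414) = √(-399) = I*√399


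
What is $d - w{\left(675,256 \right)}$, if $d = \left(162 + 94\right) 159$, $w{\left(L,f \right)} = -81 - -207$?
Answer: $40578$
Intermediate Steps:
$w{\left(L,f \right)} = 126$ ($w{\left(L,f \right)} = -81 + 207 = 126$)
$d = 40704$ ($d = 256 \cdot 159 = 40704$)
$d - w{\left(675,256 \right)} = 40704 - 126 = 40578$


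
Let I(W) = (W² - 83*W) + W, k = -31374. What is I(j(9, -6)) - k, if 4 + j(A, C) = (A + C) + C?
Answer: 31997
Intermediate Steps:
j(A, C) = -4 + A + 2*C (j(A, C) = -4 + ((A + C) + C) = -4 + (A + 2*C) = -4 + A + 2*C)
I(W) = W² - 82*W
I(j(9, -6)) - k = (-4 + 9 + 2*(-6))*(-82 + (-4 + 9 + 2*(-6))) - 1*(-31374) = (-4 + 9 - 12)*(-82 + (-4 + 9 - 12)) + 31374 = -7*(-82 - 7) + 31374 = -7*(-89) + 31374 = 623 + 31374 = 31997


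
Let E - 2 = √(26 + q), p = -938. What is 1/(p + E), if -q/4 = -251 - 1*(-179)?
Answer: -468/437891 - √314/875782 ≈ -0.0010890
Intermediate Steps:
q = 288 (q = -4*(-251 - 1*(-179)) = -4*(-251 + 179) = -4*(-72) = 288)
E = 2 + √314 (E = 2 + √(26 + 288) = 2 + √314 ≈ 19.720)
1/(p + E) = 1/(-938 + (2 + √314)) = 1/(-936 + √314)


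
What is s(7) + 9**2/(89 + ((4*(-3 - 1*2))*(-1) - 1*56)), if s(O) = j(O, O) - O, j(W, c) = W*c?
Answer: 2307/53 ≈ 43.528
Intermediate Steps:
s(O) = O**2 - O (s(O) = O*O - O = O**2 - O)
s(7) + 9**2/(89 + ((4*(-3 - 1*2))*(-1) - 1*56)) = 7*(-1 + 7) + 9**2/(89 + ((4*(-3 - 1*2))*(-1) - 1*56)) = 7*6 + 81/(89 + ((4*(-3 - 2))*(-1) - 56)) = 42 + 81/(89 + ((4*(-5))*(-1) - 56)) = 42 + 81/(89 + (-20*(-1) - 56)) = 42 + 81/(89 + (20 - 56)) = 42 + 81/(89 - 36) = 42 + 81/53 = 2307/53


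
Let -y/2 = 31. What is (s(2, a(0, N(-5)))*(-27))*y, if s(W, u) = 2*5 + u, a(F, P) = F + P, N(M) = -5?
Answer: 8370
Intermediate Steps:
s(W, u) = 10 + u
y = -62 (y = -2*31 = -62)
(s(2, a(0, N(-5)))*(-27))*y = ((10 + (0 - 5))*(-27))*(-62) = ((10 - 5)*(-27))*(-62) = (5*(-27))*(-62) = -135*(-62) = 8370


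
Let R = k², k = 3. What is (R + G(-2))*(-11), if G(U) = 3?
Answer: -132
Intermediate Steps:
R = 9 (R = 3² = 9)
(R + G(-2))*(-11) = (9 + 3)*(-11) = 12*(-11) = -132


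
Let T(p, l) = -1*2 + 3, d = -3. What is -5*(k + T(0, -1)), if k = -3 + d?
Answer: 25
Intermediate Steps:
k = -6 (k = -3 - 3 = -6)
T(p, l) = 1 (T(p, l) = -2 + 3 = 1)
-5*(k + T(0, -1)) = -5*(-6 + 1) = -5*(-5) = 25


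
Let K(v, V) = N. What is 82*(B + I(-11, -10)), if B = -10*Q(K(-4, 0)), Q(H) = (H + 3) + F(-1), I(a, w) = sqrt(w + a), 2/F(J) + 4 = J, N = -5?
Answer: 1968 + 82*I*sqrt(21) ≈ 1968.0 + 375.77*I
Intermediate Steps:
F(J) = 2/(-4 + J)
K(v, V) = -5
I(a, w) = sqrt(a + w)
Q(H) = 13/5 + H (Q(H) = (H + 3) + 2/(-4 - 1) = (3 + H) + 2/(-5) = (3 + H) + 2*(-1/5) = (3 + H) - 2/5 = 13/5 + H)
B = 24 (B = -10*(13/5 - 5) = -10*(-12/5) = 24)
82*(B + I(-11, -10)) = 82*(24 + sqrt(-11 - 10)) = 82*(24 + sqrt(-21)) = 82*(24 + I*sqrt(21)) = 1968 + 82*I*sqrt(21)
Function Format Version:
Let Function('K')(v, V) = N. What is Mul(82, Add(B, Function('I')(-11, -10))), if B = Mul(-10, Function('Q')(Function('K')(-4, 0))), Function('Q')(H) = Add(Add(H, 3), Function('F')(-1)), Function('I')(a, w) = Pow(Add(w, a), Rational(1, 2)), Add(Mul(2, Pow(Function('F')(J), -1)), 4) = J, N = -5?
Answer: Add(1968, Mul(82, I, Pow(21, Rational(1, 2)))) ≈ Add(1968.0, Mul(375.77, I))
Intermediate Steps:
Function('F')(J) = Mul(2, Pow(Add(-4, J), -1))
Function('K')(v, V) = -5
Function('I')(a, w) = Pow(Add(a, w), Rational(1, 2))
Function('Q')(H) = Add(Rational(13, 5), H) (Function('Q')(H) = Add(Add(H, 3), Mul(2, Pow(Add(-4, -1), -1))) = Add(Add(3, H), Mul(2, Pow(-5, -1))) = Add(Add(3, H), Mul(2, Rational(-1, 5))) = Add(Add(3, H), Rational(-2, 5)) = Add(Rational(13, 5), H))
B = 24 (B = Mul(-10, Add(Rational(13, 5), -5)) = Mul(-10, Rational(-12, 5)) = 24)
Mul(82, Add(B, Function('I')(-11, -10))) = Mul(82, Add(24, Pow(Add(-11, -10), Rational(1, 2)))) = Mul(82, Add(24, Pow(-21, Rational(1, 2)))) = Mul(82, Add(24, Mul(I, Pow(21, Rational(1, 2))))) = Add(1968, Mul(82, I, Pow(21, Rational(1, 2))))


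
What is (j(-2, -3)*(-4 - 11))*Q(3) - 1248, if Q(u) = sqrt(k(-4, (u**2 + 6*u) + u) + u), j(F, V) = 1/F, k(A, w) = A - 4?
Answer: -1248 + 15*I*sqrt(5)/2 ≈ -1248.0 + 16.771*I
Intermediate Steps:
k(A, w) = -4 + A
Q(u) = sqrt(-8 + u) (Q(u) = sqrt((-4 - 4) + u) = sqrt(-8 + u))
(j(-2, -3)*(-4 - 11))*Q(3) - 1248 = ((-4 - 11)/(-2))*sqrt(-8 + 3) - 1248 = (-1/2*(-15))*sqrt(-5) - 1248 = 15*(I*sqrt(5))/2 - 1248 = 15*I*sqrt(5)/2 - 1248 = -1248 + 15*I*sqrt(5)/2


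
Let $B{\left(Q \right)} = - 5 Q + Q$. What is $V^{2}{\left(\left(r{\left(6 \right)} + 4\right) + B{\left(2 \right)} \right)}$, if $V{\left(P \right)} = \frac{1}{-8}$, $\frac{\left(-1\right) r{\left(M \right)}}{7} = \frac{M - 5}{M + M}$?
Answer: $\frac{1}{64} \approx 0.015625$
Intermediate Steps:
$B{\left(Q \right)} = - 4 Q$
$r{\left(M \right)} = - \frac{7 \left(-5 + M\right)}{2 M}$ ($r{\left(M \right)} = - 7 \frac{M - 5}{M + M} = - 7 \frac{-5 + M}{2 M} = - \frac{7 \left(-5 + M\right)}{2 M}$)
$V{\left(P \right)} = - \frac{1}{8}$
$V^{2}{\left(\left(r{\left(6 \right)} + 4\right) + B{\left(2 \right)} \right)} = \left(- \frac{1}{8}\right)^{2} = \frac{1}{64}$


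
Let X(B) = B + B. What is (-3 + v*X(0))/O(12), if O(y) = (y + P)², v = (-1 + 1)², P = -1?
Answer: -3/121 ≈ -0.024793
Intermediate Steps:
X(B) = 2*B
v = 0 (v = 0² = 0)
O(y) = (-1 + y)² (O(y) = (y - 1)² = (-1 + y)²)
(-3 + v*X(0))/O(12) = (-3 + 0*(2*0))/((-1 + 12)²) = (-3 + 0*0)/(11²) = (-3 + 0)/121 = -3*1/121 = -3/121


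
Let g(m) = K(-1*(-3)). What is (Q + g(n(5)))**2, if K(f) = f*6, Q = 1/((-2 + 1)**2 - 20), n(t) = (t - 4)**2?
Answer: 116281/361 ≈ 322.11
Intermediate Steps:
n(t) = (-4 + t)**2
Q = -1/19 (Q = 1/((-1)**2 - 20) = 1/(1 - 20) = 1/(-19) = -1/19 ≈ -0.052632)
K(f) = 6*f
g(m) = 18 (g(m) = 6*(-1*(-3)) = 6*3 = 18)
(Q + g(n(5)))**2 = (-1/19 + 18)**2 = (341/19)**2 = 116281/361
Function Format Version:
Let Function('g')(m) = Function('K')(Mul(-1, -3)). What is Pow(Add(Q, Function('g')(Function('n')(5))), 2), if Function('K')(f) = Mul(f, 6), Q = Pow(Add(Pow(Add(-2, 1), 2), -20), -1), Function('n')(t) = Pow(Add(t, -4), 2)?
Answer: Rational(116281, 361) ≈ 322.11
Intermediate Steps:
Function('n')(t) = Pow(Add(-4, t), 2)
Q = Rational(-1, 19) (Q = Pow(Add(Pow(-1, 2), -20), -1) = Pow(Add(1, -20), -1) = Pow(-19, -1) = Rational(-1, 19) ≈ -0.052632)
Function('K')(f) = Mul(6, f)
Function('g')(m) = 18 (Function('g')(m) = Mul(6, Mul(-1, -3)) = Mul(6, 3) = 18)
Pow(Add(Q, Function('g')(Function('n')(5))), 2) = Pow(Add(Rational(-1, 19), 18), 2) = Pow(Rational(341, 19), 2) = Rational(116281, 361)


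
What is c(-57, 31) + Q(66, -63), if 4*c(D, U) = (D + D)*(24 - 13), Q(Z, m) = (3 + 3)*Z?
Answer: 165/2 ≈ 82.500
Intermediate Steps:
Q(Z, m) = 6*Z
c(D, U) = 11*D/2 (c(D, U) = ((D + D)*(24 - 13))/4 = ((2*D)*11)/4 = (22*D)/4 = 11*D/2)
c(-57, 31) + Q(66, -63) = (11/2)*(-57) + 6*66 = -627/2 + 396 = 165/2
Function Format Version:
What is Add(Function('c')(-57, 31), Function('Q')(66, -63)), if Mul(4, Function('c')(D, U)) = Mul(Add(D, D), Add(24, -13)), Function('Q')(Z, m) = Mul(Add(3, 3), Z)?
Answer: Rational(165, 2) ≈ 82.500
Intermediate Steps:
Function('Q')(Z, m) = Mul(6, Z)
Function('c')(D, U) = Mul(Rational(11, 2), D) (Function('c')(D, U) = Mul(Rational(1, 4), Mul(Add(D, D), Add(24, -13))) = Mul(Rational(1, 4), Mul(Mul(2, D), 11)) = Mul(Rational(1, 4), Mul(22, D)) = Mul(Rational(11, 2), D))
Add(Function('c')(-57, 31), Function('Q')(66, -63)) = Add(Mul(Rational(11, 2), -57), Mul(6, 66)) = Add(Rational(-627, 2), 396) = Rational(165, 2)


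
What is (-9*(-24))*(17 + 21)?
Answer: 8208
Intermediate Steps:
(-9*(-24))*(17 + 21) = 216*38 = 8208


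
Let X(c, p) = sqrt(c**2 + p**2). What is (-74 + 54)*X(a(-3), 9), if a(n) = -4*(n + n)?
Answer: -60*sqrt(73) ≈ -512.64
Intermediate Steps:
a(n) = -8*n
(-74 + 54)*X(a(-3), 9) = (-74 + 54)*sqrt((-8*(-3))**2 + 9**2) = -20*sqrt(24**2 + 81) = -20*sqrt(576 + 81) = -60*sqrt(73)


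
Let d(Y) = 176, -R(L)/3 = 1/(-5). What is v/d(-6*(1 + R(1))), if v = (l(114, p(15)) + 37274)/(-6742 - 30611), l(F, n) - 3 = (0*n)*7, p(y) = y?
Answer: -37277/6574128 ≈ -0.0056703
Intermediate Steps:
R(L) = ⅗ (R(L) = -3/(-5) = -3*(-⅕) = ⅗)
l(F, n) = 3 (l(F, n) = 3 + (0*n)*7 = 3 + 0*7 = 3 + 0 = 3)
v = -37277/37353 (v = (3 + 37274)/(-6742 - 30611) = 37277/(-37353) = 37277*(-1/37353) = -37277/37353 ≈ -0.99796)
v/d(-6*(1 + R(1))) = -37277/37353/176 = -37277/37353*1/176 = -37277/6574128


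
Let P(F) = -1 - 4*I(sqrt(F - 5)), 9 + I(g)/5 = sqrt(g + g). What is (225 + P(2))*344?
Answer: 138976 - 6880*3**(1/4)*(1 + I) ≈ 1.2992e+5 - 9054.6*I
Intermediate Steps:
I(g) = -45 + 5*sqrt(2)*sqrt(g) (I(g) = -45 + 5*sqrt(g + g) = -45 + 5*sqrt(2*g) = -45 + 5*(sqrt(2)*sqrt(g)) = -45 + 5*sqrt(2)*sqrt(g))
P(F) = 179 - 20*sqrt(2)*(-5 + F)**(1/4) (P(F) = -1 - 4*(-45 + 5*sqrt(2)*sqrt(sqrt(F - 5))) = -1 - 4*(-45 + 5*sqrt(2)*sqrt(sqrt(-5 + F))) = -1 - 4*(-45 + 5*sqrt(2)*(-5 + F)**(1/4)) = -1 + (180 - 20*sqrt(2)*(-5 + F)**(1/4)) = 179 - 20*sqrt(2)*(-5 + F)**(1/4))
(225 + P(2))*344 = (225 + (179 - 20*sqrt(2)*(-5 + 2)**(1/4)))*344 = (225 + (179 - 20*sqrt(2)*(-3)**(1/4)))*344 = (225 + (179 - 20*(-3)**(1/4)*sqrt(2)))*344 = (404 - 20*(-3)**(1/4)*sqrt(2))*344 = 138976 - 6880*(-3)**(1/4)*sqrt(2)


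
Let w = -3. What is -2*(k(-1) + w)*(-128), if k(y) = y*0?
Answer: -768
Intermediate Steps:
k(y) = 0
-2*(k(-1) + w)*(-128) = -2*(0 - 3)*(-128) = -2*(-3)*(-128) = 6*(-128) = -768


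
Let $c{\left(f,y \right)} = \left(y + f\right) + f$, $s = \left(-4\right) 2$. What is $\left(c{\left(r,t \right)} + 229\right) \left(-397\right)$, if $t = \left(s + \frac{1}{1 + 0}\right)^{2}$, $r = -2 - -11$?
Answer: $-117512$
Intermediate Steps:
$r = 9$ ($r = -2 + 11 = 9$)
$s = -8$
$t = 49$ ($t = \left(-8 + \frac{1}{1 + 0}\right)^{2} = \left(-8 + 1^{-1}\right)^{2} = \left(-8 + 1\right)^{2} = \left(-7\right)^{2} = 49$)
$c{\left(f,y \right)} = y + 2 f$ ($c{\left(f,y \right)} = \left(f + y\right) + f = y + 2 f$)
$\left(c{\left(r,t \right)} + 229\right) \left(-397\right) = \left(\left(49 + 2 \cdot 9\right) + 229\right) \left(-397\right) = \left(\left(49 + 18\right) + 229\right) \left(-397\right) = \left(67 + 229\right) \left(-397\right) = 296 \left(-397\right) = -117512$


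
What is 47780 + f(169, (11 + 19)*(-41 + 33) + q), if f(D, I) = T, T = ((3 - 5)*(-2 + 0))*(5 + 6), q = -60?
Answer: 47824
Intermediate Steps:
T = 44 (T = -2*(-2)*11 = 4*11 = 44)
f(D, I) = 44
47780 + f(169, (11 + 19)*(-41 + 33) + q) = 47780 + 44 = 47824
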